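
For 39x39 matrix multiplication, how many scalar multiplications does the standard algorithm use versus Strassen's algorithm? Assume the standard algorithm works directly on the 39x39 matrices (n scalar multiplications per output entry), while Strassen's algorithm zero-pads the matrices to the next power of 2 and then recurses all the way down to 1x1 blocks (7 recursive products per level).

Matrix multiplication for 39x39 matrices:

Strassen's algorithm requires power-of-2 dimensions. Pad 39x39 to 64x64 (next power of 2).

Standard algorithm: 39^3 = 59319 multiplications
Strassen's algorithm: 7^(log2(64)) = 7^6 = 117649 multiplications
Difference: 59319 - 117649 = -58330 (Strassen uses MORE here due to padding overhead — for small or just-over-power-of-2 n, padding can outweigh the per-level savings)

Standard: 59319 multiplications (39^3). Strassen: 117649 multiplications (7^6, after padding to 64x64). Strassen reduces 8 recursive multiplications to 7 at each level.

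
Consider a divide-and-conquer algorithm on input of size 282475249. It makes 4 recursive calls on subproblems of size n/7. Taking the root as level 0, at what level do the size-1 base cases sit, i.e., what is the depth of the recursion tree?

For divide and conquer with division factor 7:

Problem sizes at each level:
Level 0: 282475249
Level 1: 40353607
Level 2: 5764801
Level 3: 823543
Level 4: 117649
Level 5: 16807
Level 6: 2401
Level 7: 343
Level 8: 49
Level 9: 7
Level 10: 1

The root is level 0 and the size-1 base case is level 10 (the tree spans levels 0 through 10, i.e. 11 levels counting the root), so the depth is the number of divisions: log_7(282475249) = 10

The recursion tree depth is log_7(282475249) = 10. At each level, the problem size is divided by 7, so it takes 10 divisions to reduce to a base case of size 1. The algorithm makes 4 recursive calls at each level.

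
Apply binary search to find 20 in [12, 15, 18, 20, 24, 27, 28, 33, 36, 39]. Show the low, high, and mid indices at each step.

Binary search for 20 in [12, 15, 18, 20, 24, 27, 28, 33, 36, 39]:

lo=0, hi=9, mid=4, arr[mid]=24 -> 24 > 20, search left half
lo=0, hi=3, mid=1, arr[mid]=15 -> 15 < 20, search right half
lo=2, hi=3, mid=2, arr[mid]=18 -> 18 < 20, search right half
lo=3, hi=3, mid=3, arr[mid]=20 -> Found target at index 3!

Binary search finds 20 at index 3 after 4 comparisons. The search repeatedly halves the search space by comparing with the middle element.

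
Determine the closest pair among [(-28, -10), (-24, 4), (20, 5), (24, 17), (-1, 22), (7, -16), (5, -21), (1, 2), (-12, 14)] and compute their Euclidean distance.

Computing all pairwise distances among 9 points:

d((-28, -10), (-24, 4)) = 14.5602
d((-28, -10), (20, 5)) = 50.2892
d((-28, -10), (24, 17)) = 58.5918
d((-28, -10), (-1, 22)) = 41.8688
d((-28, -10), (7, -16)) = 35.5106
d((-28, -10), (5, -21)) = 34.7851
d((-28, -10), (1, 2)) = 31.3847
d((-28, -10), (-12, 14)) = 28.8444
d((-24, 4), (20, 5)) = 44.0114
d((-24, 4), (24, 17)) = 49.7293
d((-24, 4), (-1, 22)) = 29.2062
d((-24, 4), (7, -16)) = 36.8917
d((-24, 4), (5, -21)) = 38.2884
d((-24, 4), (1, 2)) = 25.0799
d((-24, 4), (-12, 14)) = 15.6205
d((20, 5), (24, 17)) = 12.6491
d((20, 5), (-1, 22)) = 27.0185
d((20, 5), (7, -16)) = 24.6982
d((20, 5), (5, -21)) = 30.0167
d((20, 5), (1, 2)) = 19.2354
d((20, 5), (-12, 14)) = 33.2415
d((24, 17), (-1, 22)) = 25.4951
d((24, 17), (7, -16)) = 37.1214
d((24, 17), (5, -21)) = 42.4853
d((24, 17), (1, 2)) = 27.4591
d((24, 17), (-12, 14)) = 36.1248
d((-1, 22), (7, -16)) = 38.833
d((-1, 22), (5, -21)) = 43.4166
d((-1, 22), (1, 2)) = 20.0998
d((-1, 22), (-12, 14)) = 13.6015
d((7, -16), (5, -21)) = 5.3852 <-- minimum
d((7, -16), (1, 2)) = 18.9737
d((7, -16), (-12, 14)) = 35.5106
d((5, -21), (1, 2)) = 23.3452
d((5, -21), (-12, 14)) = 38.9102
d((1, 2), (-12, 14)) = 17.6918

Closest pair: (7, -16) and (5, -21) with distance 5.3852

The closest pair is (7, -16) and (5, -21) with Euclidean distance 5.3852. For 9 points, brute-force pairwise comparison is shown above. For large n, the divide-and-conquer algorithm (sort by x, recurse on halves, check the dividing strip) achieves O(n log n).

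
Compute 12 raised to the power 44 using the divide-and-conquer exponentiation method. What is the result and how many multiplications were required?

Computing 12^44 by squaring (build up from 12^1; each line after the first costs one multiplication):

12^1 = 12
12^2 = (12^1)^2 = 12^2 = 144
12^4 = (12^2)^2 = 144^2 = 20736
12^5 = 12 * 12^4 = 12 * 20736 = 248832
12^10 = (12^5)^2 = 248832^2 = 61917364224
12^11 = 12 * 12^10 = 12 * 61917364224 = 743008370688
12^22 = (12^11)^2 = 743008370688^2 = 552061438912436417593344
12^44 = (12^22)^2 = 552061438912436417593344^2 = 304771832334069766392840191887919236168953102336

Result: 304771832334069766392840191887919236168953102336
Multiplications needed: 7 (7 lines after 12^1)

12^44 = 304771832334069766392840191887919236168953102336. Using exponentiation by squaring, this requires 7 multiplications. The key idea: if the exponent is even, square the half-power; if odd, multiply by the base once.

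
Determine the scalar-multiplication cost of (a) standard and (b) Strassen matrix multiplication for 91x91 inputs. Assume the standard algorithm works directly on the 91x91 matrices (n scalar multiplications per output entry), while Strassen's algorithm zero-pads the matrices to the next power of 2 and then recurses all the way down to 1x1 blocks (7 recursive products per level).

Matrix multiplication for 91x91 matrices:

Strassen's algorithm requires power-of-2 dimensions. Pad 91x91 to 128x128 (next power of 2).

Standard algorithm: 91^3 = 753571 multiplications
Strassen's algorithm: 7^(log2(128)) = 7^7 = 823543 multiplications
Difference: 753571 - 823543 = -69972 (Strassen uses MORE here due to padding overhead — for small or just-over-power-of-2 n, padding can outweigh the per-level savings)

Standard: 753571 multiplications (91^3). Strassen: 823543 multiplications (7^7, after padding to 128x128). Strassen reduces 8 recursive multiplications to 7 at each level.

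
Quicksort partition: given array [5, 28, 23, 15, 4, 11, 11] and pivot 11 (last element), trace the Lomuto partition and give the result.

Lomuto partition with pivot = 11:

Initial array: [5, 28, 23, 15, 4, 11, 11]

arr[0]=5 <= 11: swap with position 0, array becomes [5, 28, 23, 15, 4, 11, 11]
arr[1]=28 > 11: no swap
arr[2]=23 > 11: no swap
arr[3]=15 > 11: no swap
arr[4]=4 <= 11: swap with position 1, array becomes [5, 4, 23, 15, 28, 11, 11]
arr[5]=11 <= 11: swap with position 2, array becomes [5, 4, 11, 15, 28, 23, 11]

Place pivot at position 3: [5, 4, 11, 11, 28, 23, 15]
Pivot position: 3

After partitioning with pivot 11, the array becomes [5, 4, 11, 11, 28, 23, 15]. The pivot is placed at index 3. All elements to the left of the pivot are <= 11, and all elements to the right are > 11.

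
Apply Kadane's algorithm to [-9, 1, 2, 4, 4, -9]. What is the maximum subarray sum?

Using Kadane's algorithm on [-9, 1, 2, 4, 4, -9]:

Scanning through the array:
Position 1 (value 1): max_ending_here = 1, max_so_far = 1
Position 2 (value 2): max_ending_here = 3, max_so_far = 3
Position 3 (value 4): max_ending_here = 7, max_so_far = 7
Position 4 (value 4): max_ending_here = 11, max_so_far = 11
Position 5 (value -9): max_ending_here = 2, max_so_far = 11

Maximum subarray: [1, 2, 4, 4]
Maximum sum: 11

The maximum subarray is [1, 2, 4, 4] with sum 11. This subarray runs from index 1 to index 4.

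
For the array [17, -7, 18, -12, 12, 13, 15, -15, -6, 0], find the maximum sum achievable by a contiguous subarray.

Using Kadane's algorithm on [17, -7, 18, -12, 12, 13, 15, -15, -6, 0]:

Scanning through the array:
Position 1 (value -7): max_ending_here = 10, max_so_far = 17
Position 2 (value 18): max_ending_here = 28, max_so_far = 28
Position 3 (value -12): max_ending_here = 16, max_so_far = 28
Position 4 (value 12): max_ending_here = 28, max_so_far = 28
Position 5 (value 13): max_ending_here = 41, max_so_far = 41
Position 6 (value 15): max_ending_here = 56, max_so_far = 56
Position 7 (value -15): max_ending_here = 41, max_so_far = 56
Position 8 (value -6): max_ending_here = 35, max_so_far = 56
Position 9 (value 0): max_ending_here = 35, max_so_far = 56

Maximum subarray: [17, -7, 18, -12, 12, 13, 15]
Maximum sum: 56

The maximum subarray is [17, -7, 18, -12, 12, 13, 15] with sum 56. This subarray runs from index 0 to index 6.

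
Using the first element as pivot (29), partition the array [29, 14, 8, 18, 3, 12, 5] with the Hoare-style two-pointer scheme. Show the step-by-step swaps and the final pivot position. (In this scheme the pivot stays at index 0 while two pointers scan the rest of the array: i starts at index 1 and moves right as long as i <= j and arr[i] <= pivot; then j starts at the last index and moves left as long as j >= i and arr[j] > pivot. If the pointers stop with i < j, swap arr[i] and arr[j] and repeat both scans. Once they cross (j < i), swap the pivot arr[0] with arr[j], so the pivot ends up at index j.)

Hoare-style two-pointer partition with pivot = 29:

Initial array: [29, 14, 8, 18, 3, 12, 5]

Pointers start at i = 1, j = 6.
i ends at 7, j ends at 6: the pointers have crossed (j < i), so scanning stops.

Swap pivot arr[0] with arr[6] to place pivot at position 6: [5, 14, 8, 18, 3, 12, 29]
Pivot position: 6

After partitioning with pivot 29, the array becomes [5, 14, 8, 18, 3, 12, 29]. The pivot is placed at index 6. All elements to the left of the pivot are <= 29, and all elements to the right are > 29.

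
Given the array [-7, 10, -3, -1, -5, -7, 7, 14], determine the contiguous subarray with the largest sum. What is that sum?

Using Kadane's algorithm on [-7, 10, -3, -1, -5, -7, 7, 14]:

Scanning through the array:
Position 1 (value 10): max_ending_here = 10, max_so_far = 10
Position 2 (value -3): max_ending_here = 7, max_so_far = 10
Position 3 (value -1): max_ending_here = 6, max_so_far = 10
Position 4 (value -5): max_ending_here = 1, max_so_far = 10
Position 5 (value -7): max_ending_here = -6, max_so_far = 10
Position 6 (value 7): max_ending_here = 7, max_so_far = 10
Position 7 (value 14): max_ending_here = 21, max_so_far = 21

Maximum subarray: [7, 14]
Maximum sum: 21

The maximum subarray is [7, 14] with sum 21. This subarray runs from index 6 to index 7.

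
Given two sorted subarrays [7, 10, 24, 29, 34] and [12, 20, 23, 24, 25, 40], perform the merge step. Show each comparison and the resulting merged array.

Merging process:

Compare 7 vs 12: take 7 from left. Merged: [7]
Compare 10 vs 12: take 10 from left. Merged: [7, 10]
Compare 24 vs 12: take 12 from right. Merged: [7, 10, 12]
Compare 24 vs 20: take 20 from right. Merged: [7, 10, 12, 20]
Compare 24 vs 23: take 23 from right. Merged: [7, 10, 12, 20, 23]
Compare 24 vs 24: take 24 from left. Merged: [7, 10, 12, 20, 23, 24]
Compare 29 vs 24: take 24 from right. Merged: [7, 10, 12, 20, 23, 24, 24]
Compare 29 vs 25: take 25 from right. Merged: [7, 10, 12, 20, 23, 24, 24, 25]
Compare 29 vs 40: take 29 from left. Merged: [7, 10, 12, 20, 23, 24, 24, 25, 29]
Compare 34 vs 40: take 34 from left. Merged: [7, 10, 12, 20, 23, 24, 24, 25, 29, 34]
Append remaining from right: [40]. Merged: [7, 10, 12, 20, 23, 24, 24, 25, 29, 34, 40]

Final merged array: [7, 10, 12, 20, 23, 24, 24, 25, 29, 34, 40]
Total comparisons: 10

The merged array is [7, 10, 12, 20, 23, 24, 24, 25, 29, 34, 40], requiring 10 comparisons. The merge step runs in O(n) time where n is the total number of elements.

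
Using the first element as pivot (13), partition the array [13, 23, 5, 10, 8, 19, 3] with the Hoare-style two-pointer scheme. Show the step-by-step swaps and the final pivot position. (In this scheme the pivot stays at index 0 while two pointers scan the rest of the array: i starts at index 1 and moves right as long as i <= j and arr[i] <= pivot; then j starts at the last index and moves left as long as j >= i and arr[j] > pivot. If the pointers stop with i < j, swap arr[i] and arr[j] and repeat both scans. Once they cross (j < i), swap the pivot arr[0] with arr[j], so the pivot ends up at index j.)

Hoare-style two-pointer partition with pivot = 13:

Initial array: [13, 23, 5, 10, 8, 19, 3]

Pointers start at i = 1, j = 6.
i stops at index 1 (arr[1]=23 > 13), j stops at index 6 (arr[6]=3 <= 13): swap arr[1] and arr[6], array becomes [13, 3, 5, 10, 8, 19, 23]
i ends at 5, j ends at 4: the pointers have crossed (j < i), so scanning stops.

Swap pivot arr[0] with arr[4] to place pivot at position 4: [8, 3, 5, 10, 13, 19, 23]
Pivot position: 4

After partitioning with pivot 13, the array becomes [8, 3, 5, 10, 13, 19, 23]. The pivot is placed at index 4. All elements to the left of the pivot are <= 13, and all elements to the right are > 13.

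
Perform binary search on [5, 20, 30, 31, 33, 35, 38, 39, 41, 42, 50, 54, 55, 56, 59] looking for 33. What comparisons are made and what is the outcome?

Binary search for 33 in [5, 20, 30, 31, 33, 35, 38, 39, 41, 42, 50, 54, 55, 56, 59]:

lo=0, hi=14, mid=7, arr[mid]=39 -> 39 > 33, search left half
lo=0, hi=6, mid=3, arr[mid]=31 -> 31 < 33, search right half
lo=4, hi=6, mid=5, arr[mid]=35 -> 35 > 33, search left half
lo=4, hi=4, mid=4, arr[mid]=33 -> Found target at index 4!

Binary search finds 33 at index 4 after 4 comparisons. The search repeatedly halves the search space by comparing with the middle element.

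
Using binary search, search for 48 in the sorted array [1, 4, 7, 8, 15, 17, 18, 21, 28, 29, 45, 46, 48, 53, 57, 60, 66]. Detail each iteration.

Binary search for 48 in [1, 4, 7, 8, 15, 17, 18, 21, 28, 29, 45, 46, 48, 53, 57, 60, 66]:

lo=0, hi=16, mid=8, arr[mid]=28 -> 28 < 48, search right half
lo=9, hi=16, mid=12, arr[mid]=48 -> Found target at index 12!

Binary search finds 48 at index 12 after 2 comparisons. The search repeatedly halves the search space by comparing with the middle element.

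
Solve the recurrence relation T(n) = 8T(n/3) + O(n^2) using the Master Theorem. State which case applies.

Master Theorem for T(n) = 8T(n/3) + O(n^2):

a = 8, b = 3, c = 2
log_b(a) = log_3(8) = 1.8928

Case 3: c = 2 > log_3(8) = 1.8928
T(n) = O(n^2) = O(n^2)

For T(n) = 8T(n/3) + O(n^2): log_3(8) = 1.8928. This is Case 3 of the Master Theorem (c > log_b(a), work dominated by root), giving O(n^2).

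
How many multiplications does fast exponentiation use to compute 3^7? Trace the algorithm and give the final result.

Computing 3^7 by squaring (build up from 3^1; each line after the first costs one multiplication):

3^1 = 3
3^2 = (3^1)^2 = 3^2 = 9
3^3 = 3 * 3^2 = 3 * 9 = 27
3^6 = (3^3)^2 = 27^2 = 729
3^7 = 3 * 3^6 = 3 * 729 = 2187

Result: 2187
Multiplications needed: 4 (4 lines after 3^1)

3^7 = 2187. Using exponentiation by squaring, this requires 4 multiplications. The key idea: if the exponent is even, square the half-power; if odd, multiply by the base once.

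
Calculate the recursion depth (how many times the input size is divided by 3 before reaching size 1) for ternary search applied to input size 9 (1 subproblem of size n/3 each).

For divide and conquer with division factor 3:

Problem sizes at each level:
Level 0: 9
Level 1: 3
Level 2: 1

The root is level 0 and the size-1 base case is level 2 (the tree spans levels 0 through 2, i.e. 3 levels counting the root), so the depth is the number of divisions: log_3(9) = 2

The recursion tree depth is log_3(9) = 2. At each level, the problem size is divided by 3, so it takes 2 divisions to reduce to a base case of size 1. The algorithm makes 1 recursive call at each level.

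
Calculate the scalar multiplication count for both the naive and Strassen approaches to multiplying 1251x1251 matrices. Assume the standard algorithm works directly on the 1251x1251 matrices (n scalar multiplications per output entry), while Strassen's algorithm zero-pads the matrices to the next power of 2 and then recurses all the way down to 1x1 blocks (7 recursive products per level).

Matrix multiplication for 1251x1251 matrices:

Strassen's algorithm requires power-of-2 dimensions. Pad 1251x1251 to 2048x2048 (next power of 2).

Standard algorithm: 1251^3 = 1957816251 multiplications
Strassen's algorithm: 7^(log2(2048)) = 7^11 = 1977326743 multiplications
Difference: 1957816251 - 1977326743 = -19510492 (Strassen uses MORE here due to padding overhead — for small or just-over-power-of-2 n, padding can outweigh the per-level savings)

Standard: 1957816251 multiplications (1251^3). Strassen: 1977326743 multiplications (7^11, after padding to 2048x2048). Strassen reduces 8 recursive multiplications to 7 at each level.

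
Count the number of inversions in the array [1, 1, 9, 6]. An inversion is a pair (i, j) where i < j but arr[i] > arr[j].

Finding inversions in [1, 1, 9, 6]:

(2, 3): arr[2]=9 > arr[3]=6

Total inversions: 1

The array has 1 inversion(s): (2,3). Each pair (i,j) satisfies i < j and arr[i] > arr[j].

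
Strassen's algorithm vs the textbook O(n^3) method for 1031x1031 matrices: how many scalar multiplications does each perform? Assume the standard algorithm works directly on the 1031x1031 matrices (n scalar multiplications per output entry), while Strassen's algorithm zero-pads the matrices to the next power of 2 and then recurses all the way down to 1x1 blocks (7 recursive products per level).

Matrix multiplication for 1031x1031 matrices:

Strassen's algorithm requires power-of-2 dimensions. Pad 1031x1031 to 2048x2048 (next power of 2).

Standard algorithm: 1031^3 = 1095912791 multiplications
Strassen's algorithm: 7^(log2(2048)) = 7^11 = 1977326743 multiplications
Difference: 1095912791 - 1977326743 = -881413952 (Strassen uses MORE here due to padding overhead — for small or just-over-power-of-2 n, padding can outweigh the per-level savings)

Standard: 1095912791 multiplications (1031^3). Strassen: 1977326743 multiplications (7^11, after padding to 2048x2048). Strassen reduces 8 recursive multiplications to 7 at each level.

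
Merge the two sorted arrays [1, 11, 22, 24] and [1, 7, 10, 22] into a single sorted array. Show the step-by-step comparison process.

Merging process:

Compare 1 vs 1: take 1 from left. Merged: [1]
Compare 11 vs 1: take 1 from right. Merged: [1, 1]
Compare 11 vs 7: take 7 from right. Merged: [1, 1, 7]
Compare 11 vs 10: take 10 from right. Merged: [1, 1, 7, 10]
Compare 11 vs 22: take 11 from left. Merged: [1, 1, 7, 10, 11]
Compare 22 vs 22: take 22 from left. Merged: [1, 1, 7, 10, 11, 22]
Compare 24 vs 22: take 22 from right. Merged: [1, 1, 7, 10, 11, 22, 22]
Append remaining from left: [24]. Merged: [1, 1, 7, 10, 11, 22, 22, 24]

Final merged array: [1, 1, 7, 10, 11, 22, 22, 24]
Total comparisons: 7

The merged array is [1, 1, 7, 10, 11, 22, 22, 24], requiring 7 comparisons. The merge step runs in O(n) time where n is the total number of elements.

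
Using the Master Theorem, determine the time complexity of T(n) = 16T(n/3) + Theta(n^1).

Master Theorem for T(n) = 16T(n/3) + O(n^1):

a = 16, b = 3, c = 1
log_b(a) = log_3(16) = 2.5237

Case 1: c = 1 < log_3(16) = 2.5237
T(n) = O(n^(log_3 16))

For T(n) = 16T(n/3) + O(n^1): log_3(16) = 2.5237. This is Case 1 of the Master Theorem (c < log_b(a), work dominated by leaves), giving O(n^(log_3 16)).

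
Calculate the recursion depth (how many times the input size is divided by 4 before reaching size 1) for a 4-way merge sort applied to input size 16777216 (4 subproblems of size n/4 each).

For divide and conquer with division factor 4:

Problem sizes at each level:
Level 0: 16777216
Level 1: 4194304
Level 2: 1048576
Level 3: 262144
Level 4: 65536
Level 5: 16384
Level 6: 4096
Level 7: 1024
Level 8: 256
Level 9: 64
Level 10: 16
Level 11: 4
Level 12: 1

The root is level 0 and the size-1 base case is level 12 (the tree spans levels 0 through 12, i.e. 13 levels counting the root), so the depth is the number of divisions: log_4(16777216) = 12

The recursion tree depth is log_4(16777216) = 12. At each level, the problem size is divided by 4, so it takes 12 divisions to reduce to a base case of size 1. The algorithm makes 4 recursive calls at each level.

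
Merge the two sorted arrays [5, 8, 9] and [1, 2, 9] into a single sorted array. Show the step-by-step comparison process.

Merging process:

Compare 5 vs 1: take 1 from right. Merged: [1]
Compare 5 vs 2: take 2 from right. Merged: [1, 2]
Compare 5 vs 9: take 5 from left. Merged: [1, 2, 5]
Compare 8 vs 9: take 8 from left. Merged: [1, 2, 5, 8]
Compare 9 vs 9: take 9 from left. Merged: [1, 2, 5, 8, 9]
Append remaining from right: [9]. Merged: [1, 2, 5, 8, 9, 9]

Final merged array: [1, 2, 5, 8, 9, 9]
Total comparisons: 5

The merged array is [1, 2, 5, 8, 9, 9], requiring 5 comparisons. The merge step runs in O(n) time where n is the total number of elements.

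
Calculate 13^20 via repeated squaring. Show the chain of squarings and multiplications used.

Computing 13^20 by squaring (build up from 13^1; each line after the first costs one multiplication):

13^1 = 13
13^2 = (13^1)^2 = 13^2 = 169
13^4 = (13^2)^2 = 169^2 = 28561
13^5 = 13 * 13^4 = 13 * 28561 = 371293
13^10 = (13^5)^2 = 371293^2 = 137858491849
13^20 = (13^10)^2 = 137858491849^2 = 19004963774880799438801

Result: 19004963774880799438801
Multiplications needed: 5 (5 lines after 13^1)

13^20 = 19004963774880799438801. Using exponentiation by squaring, this requires 5 multiplications. The key idea: if the exponent is even, square the half-power; if odd, multiply by the base once.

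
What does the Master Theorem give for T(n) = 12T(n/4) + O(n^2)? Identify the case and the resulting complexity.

Master Theorem for T(n) = 12T(n/4) + O(n^2):

a = 12, b = 4, c = 2
log_b(a) = log_4(12) = 1.7925

Case 3: c = 2 > log_4(12) = 1.7925
T(n) = O(n^2) = O(n^2)

For T(n) = 12T(n/4) + O(n^2): log_4(12) = 1.7925. This is Case 3 of the Master Theorem (c > log_b(a), work dominated by root), giving O(n^2).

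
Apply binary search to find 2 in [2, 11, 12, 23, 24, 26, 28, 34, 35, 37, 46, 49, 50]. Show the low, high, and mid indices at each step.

Binary search for 2 in [2, 11, 12, 23, 24, 26, 28, 34, 35, 37, 46, 49, 50]:

lo=0, hi=12, mid=6, arr[mid]=28 -> 28 > 2, search left half
lo=0, hi=5, mid=2, arr[mid]=12 -> 12 > 2, search left half
lo=0, hi=1, mid=0, arr[mid]=2 -> Found target at index 0!

Binary search finds 2 at index 0 after 3 comparisons. The search repeatedly halves the search space by comparing with the middle element.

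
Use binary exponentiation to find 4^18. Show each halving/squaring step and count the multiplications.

Computing 4^18 by squaring (build up from 4^1; each line after the first costs one multiplication):

4^1 = 4
4^2 = (4^1)^2 = 4^2 = 16
4^4 = (4^2)^2 = 16^2 = 256
4^8 = (4^4)^2 = 256^2 = 65536
4^9 = 4 * 4^8 = 4 * 65536 = 262144
4^18 = (4^9)^2 = 262144^2 = 68719476736

Result: 68719476736
Multiplications needed: 5 (5 lines after 4^1)

4^18 = 68719476736. Using exponentiation by squaring, this requires 5 multiplications. The key idea: if the exponent is even, square the half-power; if odd, multiply by the base once.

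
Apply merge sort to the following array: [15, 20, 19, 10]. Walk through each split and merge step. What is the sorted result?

Merge sort trace:

Split: [15, 20, 19, 10] -> [15, 20] and [19, 10]
  Split: [15, 20] -> [15] and [20]
  Merge: [15] + [20] -> [15, 20]
  Split: [19, 10] -> [19] and [10]
  Merge: [19] + [10] -> [10, 19]
Merge: [15, 20] + [10, 19] -> [10, 15, 19, 20]

Final sorted array: [10, 15, 19, 20]

The merge sort proceeds by recursively splitting the array and merging sorted halves.
After all merges, the sorted array is [10, 15, 19, 20].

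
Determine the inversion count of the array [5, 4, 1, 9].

Finding inversions in [5, 4, 1, 9]:

(0, 1): arr[0]=5 > arr[1]=4
(0, 2): arr[0]=5 > arr[2]=1
(1, 2): arr[1]=4 > arr[2]=1

Total inversions: 3

The array has 3 inversion(s): (0,1), (0,2), (1,2). Each pair (i,j) satisfies i < j and arr[i] > arr[j].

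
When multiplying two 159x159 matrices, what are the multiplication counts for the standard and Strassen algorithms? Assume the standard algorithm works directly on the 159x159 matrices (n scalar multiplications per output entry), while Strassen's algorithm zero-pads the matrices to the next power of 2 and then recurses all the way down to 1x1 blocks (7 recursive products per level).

Matrix multiplication for 159x159 matrices:

Strassen's algorithm requires power-of-2 dimensions. Pad 159x159 to 256x256 (next power of 2).

Standard algorithm: 159^3 = 4019679 multiplications
Strassen's algorithm: 7^(log2(256)) = 7^8 = 5764801 multiplications
Difference: 4019679 - 5764801 = -1745122 (Strassen uses MORE here due to padding overhead — for small or just-over-power-of-2 n, padding can outweigh the per-level savings)

Standard: 4019679 multiplications (159^3). Strassen: 5764801 multiplications (7^8, after padding to 256x256). Strassen reduces 8 recursive multiplications to 7 at each level.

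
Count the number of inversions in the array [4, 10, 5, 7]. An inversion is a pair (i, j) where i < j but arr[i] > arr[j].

Finding inversions in [4, 10, 5, 7]:

(1, 2): arr[1]=10 > arr[2]=5
(1, 3): arr[1]=10 > arr[3]=7

Total inversions: 2

The array has 2 inversion(s): (1,2), (1,3). Each pair (i,j) satisfies i < j and arr[i] > arr[j].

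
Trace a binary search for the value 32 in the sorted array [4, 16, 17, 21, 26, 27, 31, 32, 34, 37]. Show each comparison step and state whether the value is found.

Binary search for 32 in [4, 16, 17, 21, 26, 27, 31, 32, 34, 37]:

lo=0, hi=9, mid=4, arr[mid]=26 -> 26 < 32, search right half
lo=5, hi=9, mid=7, arr[mid]=32 -> Found target at index 7!

Binary search finds 32 at index 7 after 2 comparisons. The search repeatedly halves the search space by comparing with the middle element.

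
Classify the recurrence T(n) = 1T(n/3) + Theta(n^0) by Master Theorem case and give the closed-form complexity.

Master Theorem for T(n) = 1T(n/3) + O(n^0):

a = 1, b = 3, c = 0
log_b(a) = log_3(1) = 0.0000

Case 2: c = 0 = log_3(1) = 0.0000
T(n) = O(n^0 log n) = O(log n)

For T(n) = 1T(n/3) + O(n^0): log_3(1) = 0.0000. This is Case 2 of the Master Theorem (c = log_b(a), equal work at all levels), giving O(log n).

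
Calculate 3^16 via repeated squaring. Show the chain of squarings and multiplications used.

Computing 3^16 by squaring (build up from 3^1; each line after the first costs one multiplication):

3^1 = 3
3^2 = (3^1)^2 = 3^2 = 9
3^4 = (3^2)^2 = 9^2 = 81
3^8 = (3^4)^2 = 81^2 = 6561
3^16 = (3^8)^2 = 6561^2 = 43046721

Result: 43046721
Multiplications needed: 4 (4 lines after 3^1)

3^16 = 43046721. Using exponentiation by squaring, this requires 4 multiplications. The key idea: if the exponent is even, square the half-power; if odd, multiply by the base once.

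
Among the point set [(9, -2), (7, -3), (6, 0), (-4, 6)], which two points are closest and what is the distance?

Computing all pairwise distances among 4 points:

d((9, -2), (7, -3)) = 2.2361 <-- minimum
d((9, -2), (6, 0)) = 3.6056
d((9, -2), (-4, 6)) = 15.2643
d((7, -3), (6, 0)) = 3.1623
d((7, -3), (-4, 6)) = 14.2127
d((6, 0), (-4, 6)) = 11.6619

Closest pair: (9, -2) and (7, -3) with distance 2.2361

The closest pair is (9, -2) and (7, -3) with Euclidean distance 2.2361. For 4 points, brute-force pairwise comparison is shown above. For large n, the divide-and-conquer algorithm (sort by x, recurse on halves, check the dividing strip) achieves O(n log n).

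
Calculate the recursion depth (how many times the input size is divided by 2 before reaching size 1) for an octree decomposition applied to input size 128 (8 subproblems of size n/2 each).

For divide and conquer with division factor 2:

Problem sizes at each level:
Level 0: 128
Level 1: 64
Level 2: 32
Level 3: 16
Level 4: 8
Level 5: 4
Level 6: 2
Level 7: 1

The root is level 0 and the size-1 base case is level 7 (the tree spans levels 0 through 7, i.e. 8 levels counting the root), so the depth is the number of divisions: log_2(128) = 7

The recursion tree depth is log_2(128) = 7. At each level, the problem size is divided by 2, so it takes 7 divisions to reduce to a base case of size 1. The algorithm makes 8 recursive calls at each level.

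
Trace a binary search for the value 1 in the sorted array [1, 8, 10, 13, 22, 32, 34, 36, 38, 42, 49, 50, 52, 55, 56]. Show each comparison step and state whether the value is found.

Binary search for 1 in [1, 8, 10, 13, 22, 32, 34, 36, 38, 42, 49, 50, 52, 55, 56]:

lo=0, hi=14, mid=7, arr[mid]=36 -> 36 > 1, search left half
lo=0, hi=6, mid=3, arr[mid]=13 -> 13 > 1, search left half
lo=0, hi=2, mid=1, arr[mid]=8 -> 8 > 1, search left half
lo=0, hi=0, mid=0, arr[mid]=1 -> Found target at index 0!

Binary search finds 1 at index 0 after 4 comparisons. The search repeatedly halves the search space by comparing with the middle element.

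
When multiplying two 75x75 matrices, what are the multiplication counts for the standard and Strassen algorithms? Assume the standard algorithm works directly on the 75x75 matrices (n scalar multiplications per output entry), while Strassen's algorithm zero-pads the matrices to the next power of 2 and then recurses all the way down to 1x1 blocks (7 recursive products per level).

Matrix multiplication for 75x75 matrices:

Strassen's algorithm requires power-of-2 dimensions. Pad 75x75 to 128x128 (next power of 2).

Standard algorithm: 75^3 = 421875 multiplications
Strassen's algorithm: 7^(log2(128)) = 7^7 = 823543 multiplications
Difference: 421875 - 823543 = -401668 (Strassen uses MORE here due to padding overhead — for small or just-over-power-of-2 n, padding can outweigh the per-level savings)

Standard: 421875 multiplications (75^3). Strassen: 823543 multiplications (7^7, after padding to 128x128). Strassen reduces 8 recursive multiplications to 7 at each level.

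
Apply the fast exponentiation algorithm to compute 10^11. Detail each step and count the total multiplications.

Computing 10^11 by squaring (build up from 10^1; each line after the first costs one multiplication):

10^1 = 10
10^2 = (10^1)^2 = 10^2 = 100
10^4 = (10^2)^2 = 100^2 = 10000
10^5 = 10 * 10^4 = 10 * 10000 = 100000
10^10 = (10^5)^2 = 100000^2 = 10000000000
10^11 = 10 * 10^10 = 10 * 10000000000 = 100000000000

Result: 100000000000
Multiplications needed: 5 (5 lines after 10^1)

10^11 = 100000000000. Using exponentiation by squaring, this requires 5 multiplications. The key idea: if the exponent is even, square the half-power; if odd, multiply by the base once.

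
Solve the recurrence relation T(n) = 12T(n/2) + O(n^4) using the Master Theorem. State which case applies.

Master Theorem for T(n) = 12T(n/2) + O(n^4):

a = 12, b = 2, c = 4
log_b(a) = log_2(12) = 3.5850

Case 3: c = 4 > log_2(12) = 3.5850
T(n) = O(n^4) = O(n^4)

For T(n) = 12T(n/2) + O(n^4): log_2(12) = 3.5850. This is Case 3 of the Master Theorem (c > log_b(a), work dominated by root), giving O(n^4).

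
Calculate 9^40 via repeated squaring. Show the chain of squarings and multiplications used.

Computing 9^40 by squaring (build up from 9^1; each line after the first costs one multiplication):

9^1 = 9
9^2 = (9^1)^2 = 9^2 = 81
9^4 = (9^2)^2 = 81^2 = 6561
9^5 = 9 * 9^4 = 9 * 6561 = 59049
9^10 = (9^5)^2 = 59049^2 = 3486784401
9^20 = (9^10)^2 = 3486784401^2 = 12157665459056928801
9^40 = (9^20)^2 = 12157665459056928801^2 = 147808829414345923316083210206383297601

Result: 147808829414345923316083210206383297601
Multiplications needed: 6 (6 lines after 9^1)

9^40 = 147808829414345923316083210206383297601. Using exponentiation by squaring, this requires 6 multiplications. The key idea: if the exponent is even, square the half-power; if odd, multiply by the base once.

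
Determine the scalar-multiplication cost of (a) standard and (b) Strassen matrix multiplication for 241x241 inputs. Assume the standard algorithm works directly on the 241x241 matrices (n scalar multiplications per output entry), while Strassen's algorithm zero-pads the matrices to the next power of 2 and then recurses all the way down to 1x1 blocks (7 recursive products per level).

Matrix multiplication for 241x241 matrices:

Strassen's algorithm requires power-of-2 dimensions. Pad 241x241 to 256x256 (next power of 2).

Standard algorithm: 241^3 = 13997521 multiplications
Strassen's algorithm: 7^(log2(256)) = 7^8 = 5764801 multiplications
Savings: 13997521 - 5764801 = 8232720 multiplications

Standard: 13997521 multiplications (241^3). Strassen: 5764801 multiplications (7^8, after padding to 256x256). Strassen reduces 8 recursive multiplications to 7 at each level.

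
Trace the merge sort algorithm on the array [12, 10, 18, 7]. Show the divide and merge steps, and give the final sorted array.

Merge sort trace:

Split: [12, 10, 18, 7] -> [12, 10] and [18, 7]
  Split: [12, 10] -> [12] and [10]
  Merge: [12] + [10] -> [10, 12]
  Split: [18, 7] -> [18] and [7]
  Merge: [18] + [7] -> [7, 18]
Merge: [10, 12] + [7, 18] -> [7, 10, 12, 18]

Final sorted array: [7, 10, 12, 18]

The merge sort proceeds by recursively splitting the array and merging sorted halves.
After all merges, the sorted array is [7, 10, 12, 18].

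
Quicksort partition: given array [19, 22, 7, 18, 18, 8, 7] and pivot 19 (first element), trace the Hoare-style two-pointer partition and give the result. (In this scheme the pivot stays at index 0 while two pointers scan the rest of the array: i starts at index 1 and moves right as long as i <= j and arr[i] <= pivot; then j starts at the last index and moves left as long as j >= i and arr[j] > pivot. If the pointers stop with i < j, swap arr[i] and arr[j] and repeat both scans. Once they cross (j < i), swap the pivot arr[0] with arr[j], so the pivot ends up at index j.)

Hoare-style two-pointer partition with pivot = 19:

Initial array: [19, 22, 7, 18, 18, 8, 7]

Pointers start at i = 1, j = 6.
i stops at index 1 (arr[1]=22 > 19), j stops at index 6 (arr[6]=7 <= 19): swap arr[1] and arr[6], array becomes [19, 7, 7, 18, 18, 8, 22]
i ends at 6, j ends at 5: the pointers have crossed (j < i), so scanning stops.

Swap pivot arr[0] with arr[5] to place pivot at position 5: [8, 7, 7, 18, 18, 19, 22]
Pivot position: 5

After partitioning with pivot 19, the array becomes [8, 7, 7, 18, 18, 19, 22]. The pivot is placed at index 5. All elements to the left of the pivot are <= 19, and all elements to the right are > 19.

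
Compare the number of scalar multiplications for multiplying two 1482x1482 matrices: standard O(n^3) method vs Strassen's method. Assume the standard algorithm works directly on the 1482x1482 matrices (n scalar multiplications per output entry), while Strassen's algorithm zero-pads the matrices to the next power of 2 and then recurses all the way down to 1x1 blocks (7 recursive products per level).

Matrix multiplication for 1482x1482 matrices:

Strassen's algorithm requires power-of-2 dimensions. Pad 1482x1482 to 2048x2048 (next power of 2).

Standard algorithm: 1482^3 = 3254952168 multiplications
Strassen's algorithm: 7^(log2(2048)) = 7^11 = 1977326743 multiplications
Savings: 3254952168 - 1977326743 = 1277625425 multiplications

Standard: 3254952168 multiplications (1482^3). Strassen: 1977326743 multiplications (7^11, after padding to 2048x2048). Strassen reduces 8 recursive multiplications to 7 at each level.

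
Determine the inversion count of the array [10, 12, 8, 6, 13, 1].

Finding inversions in [10, 12, 8, 6, 13, 1]:

(0, 2): arr[0]=10 > arr[2]=8
(0, 3): arr[0]=10 > arr[3]=6
(0, 5): arr[0]=10 > arr[5]=1
(1, 2): arr[1]=12 > arr[2]=8
(1, 3): arr[1]=12 > arr[3]=6
(1, 5): arr[1]=12 > arr[5]=1
(2, 3): arr[2]=8 > arr[3]=6
(2, 5): arr[2]=8 > arr[5]=1
(3, 5): arr[3]=6 > arr[5]=1
(4, 5): arr[4]=13 > arr[5]=1

Total inversions: 10

The array has 10 inversion(s): (0,2), (0,3), (0,5), (1,2), (1,3), (1,5), (2,3), (2,5), (3,5), (4,5). Each pair (i,j) satisfies i < j and arr[i] > arr[j].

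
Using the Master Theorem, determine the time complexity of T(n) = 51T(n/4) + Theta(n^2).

Master Theorem for T(n) = 51T(n/4) + O(n^2):

a = 51, b = 4, c = 2
log_b(a) = log_4(51) = 2.8362

Case 1: c = 2 < log_4(51) = 2.8362
T(n) = O(n^(log_4 51))

For T(n) = 51T(n/4) + O(n^2): log_4(51) = 2.8362. This is Case 1 of the Master Theorem (c < log_b(a), work dominated by leaves), giving O(n^(log_4 51)).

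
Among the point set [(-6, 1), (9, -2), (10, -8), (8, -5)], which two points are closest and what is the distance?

Computing all pairwise distances among 4 points:

d((-6, 1), (9, -2)) = 15.2971
d((-6, 1), (10, -8)) = 18.3576
d((-6, 1), (8, -5)) = 15.2315
d((9, -2), (10, -8)) = 6.0828
d((9, -2), (8, -5)) = 3.1623 <-- minimum
d((10, -8), (8, -5)) = 3.6056

Closest pair: (9, -2) and (8, -5) with distance 3.1623

The closest pair is (9, -2) and (8, -5) with Euclidean distance 3.1623. For 4 points, brute-force pairwise comparison is shown above. For large n, the divide-and-conquer algorithm (sort by x, recurse on halves, check the dividing strip) achieves O(n log n).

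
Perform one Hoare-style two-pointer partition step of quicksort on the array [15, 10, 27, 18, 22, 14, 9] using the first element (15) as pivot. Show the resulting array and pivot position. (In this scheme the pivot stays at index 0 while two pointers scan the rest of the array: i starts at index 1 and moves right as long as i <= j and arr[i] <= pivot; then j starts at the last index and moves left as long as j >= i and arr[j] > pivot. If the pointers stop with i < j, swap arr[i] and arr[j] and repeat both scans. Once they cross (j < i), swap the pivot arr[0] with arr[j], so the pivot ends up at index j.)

Hoare-style two-pointer partition with pivot = 15:

Initial array: [15, 10, 27, 18, 22, 14, 9]

Pointers start at i = 1, j = 6.
i stops at index 2 (arr[2]=27 > 15), j stops at index 6 (arr[6]=9 <= 15): swap arr[2] and arr[6], array becomes [15, 10, 9, 18, 22, 14, 27]
i stops at index 3 (arr[3]=18 > 15), j stops at index 5 (arr[5]=14 <= 15): swap arr[3] and arr[5], array becomes [15, 10, 9, 14, 22, 18, 27]
i ends at 4, j ends at 3: the pointers have crossed (j < i), so scanning stops.

Swap pivot arr[0] with arr[3] to place pivot at position 3: [14, 10, 9, 15, 22, 18, 27]
Pivot position: 3

After partitioning with pivot 15, the array becomes [14, 10, 9, 15, 22, 18, 27]. The pivot is placed at index 3. All elements to the left of the pivot are <= 15, and all elements to the right are > 15.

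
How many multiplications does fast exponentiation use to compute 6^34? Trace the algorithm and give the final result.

Computing 6^34 by squaring (build up from 6^1; each line after the first costs one multiplication):

6^1 = 6
6^2 = (6^1)^2 = 6^2 = 36
6^4 = (6^2)^2 = 36^2 = 1296
6^8 = (6^4)^2 = 1296^2 = 1679616
6^16 = (6^8)^2 = 1679616^2 = 2821109907456
6^17 = 6 * 6^16 = 6 * 2821109907456 = 16926659444736
6^34 = (6^17)^2 = 16926659444736^2 = 286511799958070431838109696

Result: 286511799958070431838109696
Multiplications needed: 6 (6 lines after 6^1)

6^34 = 286511799958070431838109696. Using exponentiation by squaring, this requires 6 multiplications. The key idea: if the exponent is even, square the half-power; if odd, multiply by the base once.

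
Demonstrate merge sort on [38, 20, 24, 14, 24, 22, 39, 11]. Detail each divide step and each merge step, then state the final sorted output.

Merge sort trace:

Split: [38, 20, 24, 14, 24, 22, 39, 11] -> [38, 20, 24, 14] and [24, 22, 39, 11]
  Split: [38, 20, 24, 14] -> [38, 20] and [24, 14]
    Split: [38, 20] -> [38] and [20]
    Merge: [38] + [20] -> [20, 38]
    Split: [24, 14] -> [24] and [14]
    Merge: [24] + [14] -> [14, 24]
  Merge: [20, 38] + [14, 24] -> [14, 20, 24, 38]
  Split: [24, 22, 39, 11] -> [24, 22] and [39, 11]
    Split: [24, 22] -> [24] and [22]
    Merge: [24] + [22] -> [22, 24]
    Split: [39, 11] -> [39] and [11]
    Merge: [39] + [11] -> [11, 39]
  Merge: [22, 24] + [11, 39] -> [11, 22, 24, 39]
Merge: [14, 20, 24, 38] + [11, 22, 24, 39] -> [11, 14, 20, 22, 24, 24, 38, 39]

Final sorted array: [11, 14, 20, 22, 24, 24, 38, 39]

The merge sort proceeds by recursively splitting the array and merging sorted halves.
After all merges, the sorted array is [11, 14, 20, 22, 24, 24, 38, 39].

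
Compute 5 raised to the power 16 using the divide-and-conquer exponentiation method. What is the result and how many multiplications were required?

Computing 5^16 by squaring (build up from 5^1; each line after the first costs one multiplication):

5^1 = 5
5^2 = (5^1)^2 = 5^2 = 25
5^4 = (5^2)^2 = 25^2 = 625
5^8 = (5^4)^2 = 625^2 = 390625
5^16 = (5^8)^2 = 390625^2 = 152587890625

Result: 152587890625
Multiplications needed: 4 (4 lines after 5^1)

5^16 = 152587890625. Using exponentiation by squaring, this requires 4 multiplications. The key idea: if the exponent is even, square the half-power; if odd, multiply by the base once.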